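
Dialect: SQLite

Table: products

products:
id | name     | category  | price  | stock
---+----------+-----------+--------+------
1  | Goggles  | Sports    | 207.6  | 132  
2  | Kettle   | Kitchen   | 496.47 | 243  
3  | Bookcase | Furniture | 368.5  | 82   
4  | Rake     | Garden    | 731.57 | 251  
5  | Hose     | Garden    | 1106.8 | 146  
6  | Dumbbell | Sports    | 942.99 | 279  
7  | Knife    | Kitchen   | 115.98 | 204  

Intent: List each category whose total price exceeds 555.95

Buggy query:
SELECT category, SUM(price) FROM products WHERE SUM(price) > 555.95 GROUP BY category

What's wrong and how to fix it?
Bug: SUM(price) is an aggregate, but WHERE filters rows before aggregation

Fix: Use HAVING (which filters groups after aggregation) instead of WHERE

Corrected query:
SELECT category, SUM(price) FROM products GROUP BY category HAVING SUM(price) > 555.95

Result:
category | SUM(price)
---------+-----------
Garden   | 1838.37   
Kitchen  | 612.45    
Sports   | 1150.59   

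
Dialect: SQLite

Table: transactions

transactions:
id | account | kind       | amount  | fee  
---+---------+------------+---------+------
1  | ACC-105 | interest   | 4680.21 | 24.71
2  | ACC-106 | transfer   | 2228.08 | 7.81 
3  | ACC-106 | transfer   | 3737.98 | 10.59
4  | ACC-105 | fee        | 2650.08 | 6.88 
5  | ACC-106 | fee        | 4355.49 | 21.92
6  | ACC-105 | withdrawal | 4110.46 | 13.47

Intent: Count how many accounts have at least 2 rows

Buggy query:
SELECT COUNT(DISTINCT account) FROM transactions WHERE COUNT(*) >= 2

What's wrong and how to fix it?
Bug: WHERE filters individual rows, not groups, so a group-level COUNT is invalid there

Fix: Group first with HAVING COUNT(*) >= 2, then COUNT the resulting groups

Corrected query:
SELECT COUNT(*) FROM (SELECT account FROM transactions GROUP BY account HAVING COUNT(*) >= 2)

Result:
COUNT(*)
--------
2       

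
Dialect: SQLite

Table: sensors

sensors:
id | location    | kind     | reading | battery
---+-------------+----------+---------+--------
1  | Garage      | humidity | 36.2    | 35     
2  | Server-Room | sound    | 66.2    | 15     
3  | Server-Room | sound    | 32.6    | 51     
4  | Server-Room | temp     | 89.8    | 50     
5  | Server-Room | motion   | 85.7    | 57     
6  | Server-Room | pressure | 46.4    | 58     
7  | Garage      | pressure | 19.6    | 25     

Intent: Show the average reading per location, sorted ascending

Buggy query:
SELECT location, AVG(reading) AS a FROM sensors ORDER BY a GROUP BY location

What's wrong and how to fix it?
Bug: GROUP BY must precede ORDER BY

Fix: Reorder: SELECT … FROM … GROUP BY … ORDER BY …

Corrected query:
SELECT location, AVG(reading) AS a FROM sensors GROUP BY location ORDER BY a

Result:
location    | a    
------------+------
Garage      | 27.9 
Server-Room | 64.14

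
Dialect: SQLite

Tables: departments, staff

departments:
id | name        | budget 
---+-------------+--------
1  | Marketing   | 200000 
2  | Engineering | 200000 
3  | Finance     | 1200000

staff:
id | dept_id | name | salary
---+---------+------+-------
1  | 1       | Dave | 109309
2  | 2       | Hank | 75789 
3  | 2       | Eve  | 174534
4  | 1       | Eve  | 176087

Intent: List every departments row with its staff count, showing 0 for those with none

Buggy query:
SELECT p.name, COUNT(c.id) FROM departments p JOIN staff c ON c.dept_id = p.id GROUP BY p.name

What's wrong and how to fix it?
Bug: INNER JOIN drops departments rows that have no matching staff rows

Fix: Use LEFT JOIN so parents without children still appear (COUNT(c.id) gives 0)

Corrected query:
SELECT p.name, COUNT(c.id) FROM departments p LEFT JOIN staff c ON c.dept_id = p.id GROUP BY p.name

Result:
name        | COUNT(c.id)
------------+------------
Engineering | 2          
Finance     | 0          
Marketing   | 2          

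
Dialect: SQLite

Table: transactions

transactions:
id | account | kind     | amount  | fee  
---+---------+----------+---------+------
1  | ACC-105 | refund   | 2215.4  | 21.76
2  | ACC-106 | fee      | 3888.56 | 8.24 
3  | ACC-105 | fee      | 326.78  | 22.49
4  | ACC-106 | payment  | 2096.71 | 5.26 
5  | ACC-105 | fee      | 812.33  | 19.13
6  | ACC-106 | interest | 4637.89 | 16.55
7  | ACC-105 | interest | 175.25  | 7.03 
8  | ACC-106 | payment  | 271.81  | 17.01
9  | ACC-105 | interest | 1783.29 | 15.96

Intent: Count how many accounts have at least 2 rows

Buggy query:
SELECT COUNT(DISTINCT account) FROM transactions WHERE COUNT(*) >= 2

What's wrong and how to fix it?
Bug: WHERE filters individual rows, not groups, so a group-level COUNT is invalid there

Fix: Use a subquery that GROUPs and filters with HAVING, then count its rows

Corrected query:
SELECT COUNT(*) FROM (SELECT account FROM transactions GROUP BY account HAVING COUNT(*) >= 2)

Result:
COUNT(*)
--------
2       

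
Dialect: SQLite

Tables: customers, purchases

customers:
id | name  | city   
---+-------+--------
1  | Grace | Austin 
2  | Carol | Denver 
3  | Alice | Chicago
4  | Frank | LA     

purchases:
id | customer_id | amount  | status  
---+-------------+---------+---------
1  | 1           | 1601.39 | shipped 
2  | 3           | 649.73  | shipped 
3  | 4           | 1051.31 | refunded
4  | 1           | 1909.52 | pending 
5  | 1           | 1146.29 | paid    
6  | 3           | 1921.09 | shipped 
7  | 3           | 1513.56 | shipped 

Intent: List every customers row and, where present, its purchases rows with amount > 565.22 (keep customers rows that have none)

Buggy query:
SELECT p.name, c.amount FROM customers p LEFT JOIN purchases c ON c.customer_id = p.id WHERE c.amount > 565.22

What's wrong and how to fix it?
Bug: Filtering c.amount in WHERE discards the NULL rows produced by LEFT JOIN, turning it into an inner join

Fix: Put 'c.amount > 565.22' in the JOIN's ON clause instead of WHERE

Corrected query:
SELECT p.name, c.amount FROM customers p LEFT JOIN purchases c ON c.customer_id = p.id AND c.amount > 565.22

Result:
name  | amount 
------+--------
Grace | 1146.29
Grace | 1601.39
Grace | 1909.52
Carol | NULL   
Alice | 649.73 
Alice | 1513.56
Alice | 1921.09
Frank | 1051.31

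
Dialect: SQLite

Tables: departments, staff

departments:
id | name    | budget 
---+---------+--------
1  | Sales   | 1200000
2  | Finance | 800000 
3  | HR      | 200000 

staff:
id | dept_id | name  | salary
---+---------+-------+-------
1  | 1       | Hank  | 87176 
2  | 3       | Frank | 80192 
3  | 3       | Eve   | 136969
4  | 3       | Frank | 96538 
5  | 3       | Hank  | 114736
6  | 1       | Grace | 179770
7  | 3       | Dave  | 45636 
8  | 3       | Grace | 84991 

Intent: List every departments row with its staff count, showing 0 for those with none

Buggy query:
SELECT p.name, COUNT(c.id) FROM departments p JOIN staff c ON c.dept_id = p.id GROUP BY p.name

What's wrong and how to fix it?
Bug: INNER JOIN drops departments rows that have no matching staff rows

Fix: Use LEFT JOIN so parents without children still appear (COUNT(c.id) gives 0)

Corrected query:
SELECT p.name, COUNT(c.id) FROM departments p LEFT JOIN staff c ON c.dept_id = p.id GROUP BY p.name

Result:
name    | COUNT(c.id)
--------+------------
Finance | 0          
HR      | 6          
Sales   | 2          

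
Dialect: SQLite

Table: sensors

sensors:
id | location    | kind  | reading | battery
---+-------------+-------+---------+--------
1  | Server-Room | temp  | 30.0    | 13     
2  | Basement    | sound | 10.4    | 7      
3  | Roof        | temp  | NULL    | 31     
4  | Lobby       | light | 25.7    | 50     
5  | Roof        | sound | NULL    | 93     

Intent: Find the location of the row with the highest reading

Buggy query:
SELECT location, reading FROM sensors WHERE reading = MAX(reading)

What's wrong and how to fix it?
Bug: WHERE is evaluated per row; an aggregate over the whole table isn't defined there

Fix: Use a subquery: WHERE reading = (SELECT MAX(reading) FROM sensors)

Corrected query:
SELECT location, reading FROM sensors WHERE reading = (SELECT MAX(reading) FROM sensors)

Result:
location    | reading
------------+--------
Server-Room | 30     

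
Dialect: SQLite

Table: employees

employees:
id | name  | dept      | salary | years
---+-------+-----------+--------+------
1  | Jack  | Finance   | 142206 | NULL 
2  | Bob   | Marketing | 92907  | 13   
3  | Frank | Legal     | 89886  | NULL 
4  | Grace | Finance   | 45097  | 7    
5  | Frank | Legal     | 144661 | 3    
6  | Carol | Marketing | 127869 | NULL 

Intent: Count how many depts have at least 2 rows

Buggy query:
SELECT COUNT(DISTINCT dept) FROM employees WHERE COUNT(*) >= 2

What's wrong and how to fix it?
Bug: WHERE filters individual rows, not groups, so a group-level COUNT is invalid there

Fix: Group first with HAVING COUNT(*) >= 2, then COUNT the resulting groups

Corrected query:
SELECT COUNT(*) FROM (SELECT dept FROM employees GROUP BY dept HAVING COUNT(*) >= 2)

Result:
COUNT(*)
--------
3       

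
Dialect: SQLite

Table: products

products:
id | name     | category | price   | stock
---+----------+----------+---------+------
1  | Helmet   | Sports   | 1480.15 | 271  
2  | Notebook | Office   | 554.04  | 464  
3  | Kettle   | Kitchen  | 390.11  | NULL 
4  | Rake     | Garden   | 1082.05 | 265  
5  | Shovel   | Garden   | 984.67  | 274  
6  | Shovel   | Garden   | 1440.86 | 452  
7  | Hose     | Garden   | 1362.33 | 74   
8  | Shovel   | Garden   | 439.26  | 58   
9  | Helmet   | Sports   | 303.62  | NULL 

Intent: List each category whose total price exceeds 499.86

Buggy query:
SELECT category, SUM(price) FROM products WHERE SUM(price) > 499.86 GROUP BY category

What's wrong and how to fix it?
Bug: Aggregate functions cannot appear in a WHERE clause

Fix: Move the aggregate condition to a HAVING clause

Corrected query:
SELECT category, SUM(price) FROM products GROUP BY category HAVING SUM(price) > 499.86

Result:
category | SUM(price)
---------+-----------
Garden   | 5309.17   
Office   | 554.04    
Sports   | 1783.77   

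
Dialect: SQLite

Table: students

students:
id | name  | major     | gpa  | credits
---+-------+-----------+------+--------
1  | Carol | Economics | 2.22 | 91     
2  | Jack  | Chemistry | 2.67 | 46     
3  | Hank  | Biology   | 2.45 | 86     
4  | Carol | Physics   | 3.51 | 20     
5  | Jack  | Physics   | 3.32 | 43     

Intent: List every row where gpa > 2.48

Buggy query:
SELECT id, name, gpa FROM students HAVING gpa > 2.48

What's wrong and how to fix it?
Bug: This is a non-aggregate query (no GROUP BY, no aggregates), so in SQLite the HAVING clause is invalid here; a row-level condition belongs in WHERE

Fix: Use WHERE for row-level filtering

Corrected query:
SELECT id, name, gpa FROM students WHERE gpa > 2.48

Result:
id | name  | gpa 
---+-------+-----
2  | Jack  | 2.67
4  | Carol | 3.51
5  | Jack  | 3.32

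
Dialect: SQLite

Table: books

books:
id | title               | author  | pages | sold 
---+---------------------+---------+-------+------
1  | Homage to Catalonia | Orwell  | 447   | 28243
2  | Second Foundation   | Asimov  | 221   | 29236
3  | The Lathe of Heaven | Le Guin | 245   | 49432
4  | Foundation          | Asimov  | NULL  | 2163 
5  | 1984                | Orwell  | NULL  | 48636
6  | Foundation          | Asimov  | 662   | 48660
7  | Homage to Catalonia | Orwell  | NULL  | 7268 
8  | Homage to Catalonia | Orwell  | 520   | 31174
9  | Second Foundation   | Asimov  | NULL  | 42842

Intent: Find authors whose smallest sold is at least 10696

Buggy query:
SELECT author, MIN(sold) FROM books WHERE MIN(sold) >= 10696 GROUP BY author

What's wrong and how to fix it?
Bug: MIN() in WHERE is a misuse of aggregate

Fix: Use HAVING for the per-group MIN condition

Corrected query:
SELECT author, MIN(sold) FROM books GROUP BY author HAVING MIN(sold) >= 10696

Result:
author  | MIN(sold)
--------+----------
Le Guin | 49432    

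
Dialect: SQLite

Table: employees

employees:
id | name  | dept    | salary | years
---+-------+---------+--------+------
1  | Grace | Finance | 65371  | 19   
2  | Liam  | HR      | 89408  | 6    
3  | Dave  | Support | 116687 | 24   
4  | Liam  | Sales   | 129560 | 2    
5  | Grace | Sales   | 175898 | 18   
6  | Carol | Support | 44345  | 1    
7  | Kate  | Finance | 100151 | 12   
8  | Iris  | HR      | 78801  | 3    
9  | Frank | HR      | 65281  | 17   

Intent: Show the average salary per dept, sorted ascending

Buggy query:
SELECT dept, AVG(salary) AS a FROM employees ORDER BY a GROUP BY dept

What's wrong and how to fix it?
Bug: GROUP BY must precede ORDER BY

Fix: Move ORDER BY to the end, after GROUP BY

Corrected query:
SELECT dept, AVG(salary) AS a FROM employees GROUP BY dept ORDER BY a

Result:
dept    | a     
--------+-------
HR      | 77830 
Support | 80516 
Finance | 82761 
Sales   | 152729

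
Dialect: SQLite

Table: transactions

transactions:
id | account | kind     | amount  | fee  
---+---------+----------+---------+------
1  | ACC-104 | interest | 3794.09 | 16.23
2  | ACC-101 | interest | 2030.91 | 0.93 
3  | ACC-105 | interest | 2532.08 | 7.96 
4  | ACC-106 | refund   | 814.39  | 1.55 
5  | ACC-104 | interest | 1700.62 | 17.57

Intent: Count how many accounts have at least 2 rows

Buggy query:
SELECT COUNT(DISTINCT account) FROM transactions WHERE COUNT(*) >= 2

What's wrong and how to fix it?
Bug: WHERE filters individual rows, not groups, so a group-level COUNT is invalid there

Fix: Group first with HAVING COUNT(*) >= 2, then COUNT the resulting groups

Corrected query:
SELECT COUNT(*) FROM (SELECT account FROM transactions GROUP BY account HAVING COUNT(*) >= 2)

Result:
COUNT(*)
--------
1       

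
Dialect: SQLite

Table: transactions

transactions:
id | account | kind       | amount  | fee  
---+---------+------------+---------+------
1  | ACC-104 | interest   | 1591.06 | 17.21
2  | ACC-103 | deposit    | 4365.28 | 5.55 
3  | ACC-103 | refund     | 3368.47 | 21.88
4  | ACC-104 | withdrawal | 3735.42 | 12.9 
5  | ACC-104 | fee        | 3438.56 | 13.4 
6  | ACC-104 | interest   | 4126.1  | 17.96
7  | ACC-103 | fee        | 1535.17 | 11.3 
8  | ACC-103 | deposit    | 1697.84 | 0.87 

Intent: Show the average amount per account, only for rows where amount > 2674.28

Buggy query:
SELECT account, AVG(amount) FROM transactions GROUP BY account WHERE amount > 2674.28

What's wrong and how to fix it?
Bug: Row-level WHERE must come before GROUP BY in the clause order

Fix: Place WHERE between FROM and GROUP BY

Corrected query:
SELECT account, AVG(amount) FROM transactions WHERE amount > 2674.28 GROUP BY account

Result:
account | AVG(amount)
--------+------------
ACC-103 | 3866.875   
ACC-104 | 3766.693333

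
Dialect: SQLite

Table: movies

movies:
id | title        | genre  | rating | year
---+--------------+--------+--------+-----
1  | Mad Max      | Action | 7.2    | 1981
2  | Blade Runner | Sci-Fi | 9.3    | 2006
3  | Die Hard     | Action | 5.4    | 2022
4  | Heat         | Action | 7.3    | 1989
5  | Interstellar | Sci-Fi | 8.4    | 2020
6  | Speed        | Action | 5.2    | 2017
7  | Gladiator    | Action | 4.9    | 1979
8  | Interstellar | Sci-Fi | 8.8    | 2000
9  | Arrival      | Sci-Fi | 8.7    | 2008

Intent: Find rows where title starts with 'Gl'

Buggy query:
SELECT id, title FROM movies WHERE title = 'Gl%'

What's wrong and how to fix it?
Bug: '=' compares the literal string including the % character; pattern matching needs LIKE

Fix: Replace '=' with LIKE so 'Gl%' is treated as a pattern

Corrected query:
SELECT id, title FROM movies WHERE title LIKE 'Gl%'

Result:
id | title    
---+----------
7  | Gladiator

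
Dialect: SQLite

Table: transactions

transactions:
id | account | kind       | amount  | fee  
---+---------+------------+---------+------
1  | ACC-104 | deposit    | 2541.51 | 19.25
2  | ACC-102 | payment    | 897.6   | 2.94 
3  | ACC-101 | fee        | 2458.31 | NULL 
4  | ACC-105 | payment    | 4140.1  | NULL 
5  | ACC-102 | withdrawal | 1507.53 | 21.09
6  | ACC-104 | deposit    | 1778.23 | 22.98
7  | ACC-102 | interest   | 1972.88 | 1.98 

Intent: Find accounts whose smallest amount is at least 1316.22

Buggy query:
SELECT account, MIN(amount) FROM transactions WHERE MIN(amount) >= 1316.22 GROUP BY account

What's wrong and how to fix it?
Bug: Aggregates like MIN are computed per group after WHERE runs

Fix: Use HAVING for the per-group MIN condition

Corrected query:
SELECT account, MIN(amount) FROM transactions GROUP BY account HAVING MIN(amount) >= 1316.22

Result:
account | MIN(amount)
--------+------------
ACC-101 | 2458.31    
ACC-104 | 1778.23    
ACC-105 | 4140.1     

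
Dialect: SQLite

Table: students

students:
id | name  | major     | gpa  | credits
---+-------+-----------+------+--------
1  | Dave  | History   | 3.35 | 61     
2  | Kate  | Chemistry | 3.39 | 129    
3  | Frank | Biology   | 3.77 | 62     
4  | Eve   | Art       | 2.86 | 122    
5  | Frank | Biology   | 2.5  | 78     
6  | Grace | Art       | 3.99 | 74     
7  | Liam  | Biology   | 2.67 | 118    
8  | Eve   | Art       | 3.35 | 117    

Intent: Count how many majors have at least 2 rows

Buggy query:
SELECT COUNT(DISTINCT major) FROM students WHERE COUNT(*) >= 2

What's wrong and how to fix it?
Bug: WHERE filters individual rows, not groups, so a group-level COUNT is invalid there

Fix: Group first with HAVING COUNT(*) >= 2, then COUNT the resulting groups

Corrected query:
SELECT COUNT(*) FROM (SELECT major FROM students GROUP BY major HAVING COUNT(*) >= 2)

Result:
COUNT(*)
--------
2       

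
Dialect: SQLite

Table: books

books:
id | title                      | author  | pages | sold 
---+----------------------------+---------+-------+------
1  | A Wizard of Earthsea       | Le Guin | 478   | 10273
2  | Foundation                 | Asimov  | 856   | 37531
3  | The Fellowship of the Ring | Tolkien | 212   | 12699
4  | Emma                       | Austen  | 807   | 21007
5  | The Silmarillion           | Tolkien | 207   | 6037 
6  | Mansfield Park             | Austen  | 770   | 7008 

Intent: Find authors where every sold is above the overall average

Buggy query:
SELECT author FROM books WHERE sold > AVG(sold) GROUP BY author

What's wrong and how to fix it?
Bug: AVG() is an aggregate; it can't sit directly in WHERE

Fix: Compute the overall average in a scalar subquery and compare each group's MIN against it in HAVING

Corrected query:
SELECT author FROM books GROUP BY author HAVING MIN(sold) > (SELECT AVG(sold) FROM books)

Result:
author
------
Asimov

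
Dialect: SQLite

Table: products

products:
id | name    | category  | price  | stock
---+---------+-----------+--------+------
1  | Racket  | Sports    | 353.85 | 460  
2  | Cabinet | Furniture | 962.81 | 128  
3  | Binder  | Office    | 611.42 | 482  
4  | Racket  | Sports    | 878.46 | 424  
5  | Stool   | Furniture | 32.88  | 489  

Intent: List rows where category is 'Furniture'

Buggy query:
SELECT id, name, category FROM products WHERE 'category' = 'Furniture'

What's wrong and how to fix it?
Bug: Single quotes denote string literals in SQL; the column name is being compared as a constant string

Fix: Remove the quotes around the column name (or use double quotes for an identifier)

Corrected query:
SELECT id, name, category FROM products WHERE category = 'Furniture'

Result:
id | name    | category 
---+---------+----------
2  | Cabinet | Furniture
5  | Stool   | Furniture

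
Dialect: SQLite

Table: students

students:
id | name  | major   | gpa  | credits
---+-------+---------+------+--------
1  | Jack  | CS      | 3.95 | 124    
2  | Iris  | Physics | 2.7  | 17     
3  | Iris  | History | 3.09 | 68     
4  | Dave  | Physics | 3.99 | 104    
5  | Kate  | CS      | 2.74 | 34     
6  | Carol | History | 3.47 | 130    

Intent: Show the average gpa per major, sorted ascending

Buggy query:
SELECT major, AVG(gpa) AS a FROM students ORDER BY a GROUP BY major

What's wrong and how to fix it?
Bug: ORDER BY appears before GROUP BY; SQL clause order requires GROUP BY first

Fix: Reorder: SELECT … FROM … GROUP BY … ORDER BY …

Corrected query:
SELECT major, AVG(gpa) AS a FROM students GROUP BY major ORDER BY a

Result:
major   | a    
--------+------
History | 3.28 
CS      | 3.345
Physics | 3.345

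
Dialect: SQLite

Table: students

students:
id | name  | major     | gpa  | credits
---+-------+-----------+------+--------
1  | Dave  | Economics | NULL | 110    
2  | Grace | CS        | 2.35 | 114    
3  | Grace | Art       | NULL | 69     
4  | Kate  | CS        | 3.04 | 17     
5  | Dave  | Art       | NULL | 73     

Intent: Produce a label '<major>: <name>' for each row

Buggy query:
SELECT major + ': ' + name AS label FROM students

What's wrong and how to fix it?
Bug: SQLite uses || for string concatenation; + coerces text to numbers (yielding 0)

Fix: Use the || operator for string concatenation

Corrected query:
SELECT major || ': ' || name AS label FROM students

Result:
label          
---------------
Economics: Dave
CS: Grace      
Art: Grace     
CS: Kate       
Art: Dave      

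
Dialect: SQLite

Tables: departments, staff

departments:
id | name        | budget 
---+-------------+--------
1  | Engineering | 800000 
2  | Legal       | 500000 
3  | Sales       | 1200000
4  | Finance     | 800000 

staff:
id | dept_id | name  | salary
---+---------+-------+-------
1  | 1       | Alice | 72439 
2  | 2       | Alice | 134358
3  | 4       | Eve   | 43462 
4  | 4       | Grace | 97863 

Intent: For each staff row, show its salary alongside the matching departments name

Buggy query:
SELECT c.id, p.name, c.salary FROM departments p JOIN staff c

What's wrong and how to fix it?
Bug: Missing join condition: each staff row is matched to all departments rows instead of just its own

Fix: Add ON c.dept_id = p.id to the JOIN

Corrected query:
SELECT c.id, p.name, c.salary FROM departments p JOIN staff c ON c.dept_id = p.id

Result:
id | name        | salary
---+-------------+-------
1  | Engineering | 72439 
2  | Legal       | 134358
3  | Finance     | 43462 
4  | Finance     | 97863 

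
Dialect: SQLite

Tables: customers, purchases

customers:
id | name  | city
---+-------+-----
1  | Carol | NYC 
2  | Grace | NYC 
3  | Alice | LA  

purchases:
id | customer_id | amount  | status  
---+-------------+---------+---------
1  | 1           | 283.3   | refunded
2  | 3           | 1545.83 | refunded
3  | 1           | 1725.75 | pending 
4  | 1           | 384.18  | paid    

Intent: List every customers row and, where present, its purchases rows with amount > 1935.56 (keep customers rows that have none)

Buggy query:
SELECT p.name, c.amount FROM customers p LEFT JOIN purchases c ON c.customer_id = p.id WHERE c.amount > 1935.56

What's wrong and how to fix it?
Bug: A WHERE condition on the right-hand table after LEFT JOIN drops unmatched parents

Fix: Move the right-table condition into the ON clause so unmatched parents are kept

Corrected query:
SELECT p.name, c.amount FROM customers p LEFT JOIN purchases c ON c.customer_id = p.id AND c.amount > 1935.56

Result:
name  | amount
------+-------
Carol | NULL  
Grace | NULL  
Alice | NULL  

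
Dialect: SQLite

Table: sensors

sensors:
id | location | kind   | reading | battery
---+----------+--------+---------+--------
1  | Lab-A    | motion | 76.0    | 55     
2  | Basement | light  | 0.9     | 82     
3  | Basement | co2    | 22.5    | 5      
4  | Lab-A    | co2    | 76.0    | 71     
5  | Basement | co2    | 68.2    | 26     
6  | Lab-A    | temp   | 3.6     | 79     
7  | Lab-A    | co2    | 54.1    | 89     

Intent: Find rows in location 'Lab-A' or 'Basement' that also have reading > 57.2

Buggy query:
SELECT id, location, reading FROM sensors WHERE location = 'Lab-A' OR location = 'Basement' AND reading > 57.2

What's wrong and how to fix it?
Bug: Without parentheses, AND is evaluated before OR, so the reading filter only applies to the 'Basement' branch

Fix: Group the OR with parentheses (or use IN), then AND the threshold

Corrected query:
SELECT id, location, reading FROM sensors WHERE (location = 'Lab-A' OR location = 'Basement') AND reading > 57.2

Result:
id | location | reading
---+----------+--------
1  | Lab-A    | 76     
4  | Lab-A    | 76     
5  | Basement | 68.2   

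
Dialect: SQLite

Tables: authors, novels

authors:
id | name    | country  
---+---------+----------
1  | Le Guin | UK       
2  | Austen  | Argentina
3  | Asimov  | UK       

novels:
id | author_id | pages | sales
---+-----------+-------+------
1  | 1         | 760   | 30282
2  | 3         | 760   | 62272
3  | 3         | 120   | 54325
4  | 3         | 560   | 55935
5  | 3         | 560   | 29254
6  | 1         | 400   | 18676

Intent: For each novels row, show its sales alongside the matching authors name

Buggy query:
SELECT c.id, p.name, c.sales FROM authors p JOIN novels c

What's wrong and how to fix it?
Bug: Missing join condition: each novels row is matched to all authors rows instead of just its own

Fix: Specify the join condition linking the foreign key to the parent id

Corrected query:
SELECT c.id, p.name, c.sales FROM authors p JOIN novels c ON c.author_id = p.id

Result:
id | name    | sales
---+---------+------
1  | Le Guin | 30282
2  | Asimov  | 62272
3  | Asimov  | 54325
4  | Asimov  | 55935
5  | Asimov  | 29254
6  | Le Guin | 18676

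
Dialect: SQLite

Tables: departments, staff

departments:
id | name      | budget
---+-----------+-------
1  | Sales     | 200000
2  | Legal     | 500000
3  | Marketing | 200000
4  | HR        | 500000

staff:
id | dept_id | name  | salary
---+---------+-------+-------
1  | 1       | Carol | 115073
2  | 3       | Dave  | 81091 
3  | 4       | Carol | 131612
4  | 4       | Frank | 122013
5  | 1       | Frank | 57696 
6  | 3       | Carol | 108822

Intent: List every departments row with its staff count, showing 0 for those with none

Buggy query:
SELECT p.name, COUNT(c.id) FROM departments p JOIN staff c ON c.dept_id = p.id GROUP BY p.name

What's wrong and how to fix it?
Bug: INNER JOIN drops departments rows that have no matching staff rows

Fix: Switch to LEFT JOIN to retain unmatched parent rows

Corrected query:
SELECT p.name, COUNT(c.id) FROM departments p LEFT JOIN staff c ON c.dept_id = p.id GROUP BY p.name

Result:
name      | COUNT(c.id)
----------+------------
HR        | 2          
Legal     | 0          
Marketing | 2          
Sales     | 2          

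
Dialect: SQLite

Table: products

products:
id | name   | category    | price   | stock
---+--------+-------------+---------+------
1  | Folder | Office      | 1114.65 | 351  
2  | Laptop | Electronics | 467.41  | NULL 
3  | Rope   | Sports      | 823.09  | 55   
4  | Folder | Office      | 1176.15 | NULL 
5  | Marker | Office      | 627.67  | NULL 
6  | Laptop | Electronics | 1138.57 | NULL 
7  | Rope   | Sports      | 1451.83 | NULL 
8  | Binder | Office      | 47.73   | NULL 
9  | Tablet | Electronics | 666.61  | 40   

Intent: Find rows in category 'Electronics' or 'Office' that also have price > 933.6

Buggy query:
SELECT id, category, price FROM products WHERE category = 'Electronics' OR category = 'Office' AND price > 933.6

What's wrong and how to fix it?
Bug: Without parentheses, AND is evaluated before OR, so the price filter only applies to the 'Office' branch

Fix: Group the OR with parentheses (or use IN), then AND the threshold

Corrected query:
SELECT id, category, price FROM products WHERE (category = 'Electronics' OR category = 'Office') AND price > 933.6

Result:
id | category    | price  
---+-------------+--------
1  | Office      | 1114.65
4  | Office      | 1176.15
6  | Electronics | 1138.57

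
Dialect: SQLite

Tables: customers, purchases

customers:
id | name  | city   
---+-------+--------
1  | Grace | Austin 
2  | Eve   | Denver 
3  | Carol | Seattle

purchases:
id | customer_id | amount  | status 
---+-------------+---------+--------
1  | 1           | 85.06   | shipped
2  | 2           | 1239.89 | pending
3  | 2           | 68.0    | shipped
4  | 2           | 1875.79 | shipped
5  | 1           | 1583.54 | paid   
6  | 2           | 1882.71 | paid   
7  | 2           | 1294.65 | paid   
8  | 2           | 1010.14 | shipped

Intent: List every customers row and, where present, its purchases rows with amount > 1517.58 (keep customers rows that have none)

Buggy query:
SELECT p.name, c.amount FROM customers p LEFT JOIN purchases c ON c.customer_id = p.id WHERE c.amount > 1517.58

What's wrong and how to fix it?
Bug: A WHERE condition on the right-hand table after LEFT JOIN drops unmatched parents

Fix: Move the right-table condition into the ON clause so unmatched parents are kept

Corrected query:
SELECT p.name, c.amount FROM customers p LEFT JOIN purchases c ON c.customer_id = p.id AND c.amount > 1517.58

Result:
name  | amount 
------+--------
Grace | 1583.54
Eve   | 1875.79
Eve   | 1882.71
Carol | NULL   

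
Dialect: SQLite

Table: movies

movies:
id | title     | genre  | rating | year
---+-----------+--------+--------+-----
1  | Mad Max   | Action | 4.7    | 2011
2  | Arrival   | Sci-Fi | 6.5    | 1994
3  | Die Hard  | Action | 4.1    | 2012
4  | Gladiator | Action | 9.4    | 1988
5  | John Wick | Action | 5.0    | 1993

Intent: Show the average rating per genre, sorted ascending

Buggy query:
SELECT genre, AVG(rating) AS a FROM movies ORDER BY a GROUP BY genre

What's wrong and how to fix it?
Bug: ORDER BY appears before GROUP BY; SQL clause order requires GROUP BY first

Fix: Reorder: SELECT … FROM … GROUP BY … ORDER BY …

Corrected query:
SELECT genre, AVG(rating) AS a FROM movies GROUP BY genre ORDER BY a

Result:
genre  | a  
-------+----
Action | 5.8
Sci-Fi | 6.5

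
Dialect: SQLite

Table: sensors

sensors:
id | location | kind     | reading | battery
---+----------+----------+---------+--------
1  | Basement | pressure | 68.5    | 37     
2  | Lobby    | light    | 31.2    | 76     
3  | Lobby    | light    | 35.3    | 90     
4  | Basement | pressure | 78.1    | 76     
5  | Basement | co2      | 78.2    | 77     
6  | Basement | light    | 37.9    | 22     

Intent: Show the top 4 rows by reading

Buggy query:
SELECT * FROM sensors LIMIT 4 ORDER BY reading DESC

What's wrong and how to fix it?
Bug: ORDER BY cannot follow LIMIT; LIMIT is the final clause

Fix: Swap the clauses: ORDER BY first, then LIMIT

Corrected query:
SELECT * FROM sensors ORDER BY reading DESC LIMIT 4

Result:
id | location | kind     | reading | battery
---+----------+----------+---------+--------
5  | Basement | co2      | 78.2    | 77     
4  | Basement | pressure | 78.1    | 76     
1  | Basement | pressure | 68.5    | 37     
6  | Basement | light    | 37.9    | 22     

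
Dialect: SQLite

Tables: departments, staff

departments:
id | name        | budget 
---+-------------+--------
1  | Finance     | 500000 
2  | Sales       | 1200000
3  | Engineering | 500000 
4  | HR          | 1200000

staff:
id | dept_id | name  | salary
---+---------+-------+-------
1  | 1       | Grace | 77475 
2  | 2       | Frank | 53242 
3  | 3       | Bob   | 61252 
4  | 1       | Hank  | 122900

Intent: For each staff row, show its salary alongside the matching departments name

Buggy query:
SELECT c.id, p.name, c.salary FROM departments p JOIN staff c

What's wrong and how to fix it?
Bug: JOIN with no ON clause produces a cartesian product; every staff row pairs with every departments row

Fix: Add ON c.dept_id = p.id to the JOIN

Corrected query:
SELECT c.id, p.name, c.salary FROM departments p JOIN staff c ON c.dept_id = p.id

Result:
id | name        | salary
---+-------------+-------
1  | Finance     | 77475 
2  | Sales       | 53242 
3  | Engineering | 61252 
4  | Finance     | 122900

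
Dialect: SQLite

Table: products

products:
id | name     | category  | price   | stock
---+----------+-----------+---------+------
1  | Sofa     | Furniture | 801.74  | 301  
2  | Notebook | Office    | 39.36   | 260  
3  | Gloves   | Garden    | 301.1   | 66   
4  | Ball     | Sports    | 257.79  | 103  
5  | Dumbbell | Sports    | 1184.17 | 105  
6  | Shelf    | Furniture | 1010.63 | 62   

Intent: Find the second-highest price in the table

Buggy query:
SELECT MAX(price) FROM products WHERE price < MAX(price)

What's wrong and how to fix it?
Bug: The inner MAX is an aggregate inside WHERE, which is not allowed

Fix: Compute the overall MAX in a subquery, then take MAX of rows below it

Corrected query:
SELECT MAX(price) FROM products WHERE price < (SELECT MAX(price) FROM products)

Result:
MAX(price)
----------
1010.63   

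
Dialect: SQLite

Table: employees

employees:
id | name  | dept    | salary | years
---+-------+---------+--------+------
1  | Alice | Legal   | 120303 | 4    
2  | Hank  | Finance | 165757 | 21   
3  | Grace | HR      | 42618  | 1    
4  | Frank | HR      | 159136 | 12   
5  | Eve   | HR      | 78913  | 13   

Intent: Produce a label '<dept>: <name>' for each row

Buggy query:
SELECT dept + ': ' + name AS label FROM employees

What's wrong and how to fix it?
Bug: SQLite uses || for string concatenation; + coerces text to numbers (yielding 0)

Fix: Use the || operator for string concatenation

Corrected query:
SELECT dept || ': ' || name AS label FROM employees

Result:
label        
-------------
Legal: Alice 
Finance: Hank
HR: Grace    
HR: Frank    
HR: Eve      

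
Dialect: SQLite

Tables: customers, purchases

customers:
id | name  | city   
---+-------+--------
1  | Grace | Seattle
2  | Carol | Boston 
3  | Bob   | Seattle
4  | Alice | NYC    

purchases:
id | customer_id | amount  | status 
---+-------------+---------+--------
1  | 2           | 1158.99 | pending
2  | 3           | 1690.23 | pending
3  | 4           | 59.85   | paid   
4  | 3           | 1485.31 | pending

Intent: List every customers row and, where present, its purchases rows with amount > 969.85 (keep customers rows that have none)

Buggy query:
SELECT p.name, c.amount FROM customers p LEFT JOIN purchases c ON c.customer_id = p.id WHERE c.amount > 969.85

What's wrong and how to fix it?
Bug: A WHERE condition on the right-hand table after LEFT JOIN drops unmatched parents

Fix: Move the right-table condition into the ON clause so unmatched parents are kept

Corrected query:
SELECT p.name, c.amount FROM customers p LEFT JOIN purchases c ON c.customer_id = p.id AND c.amount > 969.85

Result:
name  | amount 
------+--------
Grace | NULL   
Carol | 1158.99
Bob   | 1485.31
Bob   | 1690.23
Alice | NULL   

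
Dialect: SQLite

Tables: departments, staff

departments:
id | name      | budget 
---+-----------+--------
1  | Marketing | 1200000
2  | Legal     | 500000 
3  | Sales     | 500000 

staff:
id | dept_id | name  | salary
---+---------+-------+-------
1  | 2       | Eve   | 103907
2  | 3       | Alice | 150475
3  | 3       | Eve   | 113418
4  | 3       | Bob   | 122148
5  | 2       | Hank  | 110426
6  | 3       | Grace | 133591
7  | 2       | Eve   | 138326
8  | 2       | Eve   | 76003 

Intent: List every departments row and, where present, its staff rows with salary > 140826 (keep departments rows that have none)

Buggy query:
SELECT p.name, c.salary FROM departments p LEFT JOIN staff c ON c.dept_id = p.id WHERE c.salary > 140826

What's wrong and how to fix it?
Bug: A WHERE condition on the right-hand table after LEFT JOIN drops unmatched parents

Fix: Move the right-table condition into the ON clause so unmatched parents are kept

Corrected query:
SELECT p.name, c.salary FROM departments p LEFT JOIN staff c ON c.dept_id = p.id AND c.salary > 140826

Result:
name      | salary
----------+-------
Marketing | NULL  
Legal     | NULL  
Sales     | 150475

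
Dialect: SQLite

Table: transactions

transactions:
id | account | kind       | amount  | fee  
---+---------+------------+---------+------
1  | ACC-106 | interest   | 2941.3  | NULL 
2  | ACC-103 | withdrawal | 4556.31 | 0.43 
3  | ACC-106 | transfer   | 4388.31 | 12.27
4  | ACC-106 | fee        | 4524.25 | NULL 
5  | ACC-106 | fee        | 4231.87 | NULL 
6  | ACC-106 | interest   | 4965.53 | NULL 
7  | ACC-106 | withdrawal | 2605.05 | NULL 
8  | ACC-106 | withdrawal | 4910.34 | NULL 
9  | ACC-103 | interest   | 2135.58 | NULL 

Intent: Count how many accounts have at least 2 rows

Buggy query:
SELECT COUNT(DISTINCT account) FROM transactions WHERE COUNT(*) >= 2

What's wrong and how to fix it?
Bug: WHERE filters individual rows, not groups, so a group-level COUNT is invalid there

Fix: Use a subquery that GROUPs and filters with HAVING, then count its rows

Corrected query:
SELECT COUNT(*) FROM (SELECT account FROM transactions GROUP BY account HAVING COUNT(*) >= 2)

Result:
COUNT(*)
--------
2       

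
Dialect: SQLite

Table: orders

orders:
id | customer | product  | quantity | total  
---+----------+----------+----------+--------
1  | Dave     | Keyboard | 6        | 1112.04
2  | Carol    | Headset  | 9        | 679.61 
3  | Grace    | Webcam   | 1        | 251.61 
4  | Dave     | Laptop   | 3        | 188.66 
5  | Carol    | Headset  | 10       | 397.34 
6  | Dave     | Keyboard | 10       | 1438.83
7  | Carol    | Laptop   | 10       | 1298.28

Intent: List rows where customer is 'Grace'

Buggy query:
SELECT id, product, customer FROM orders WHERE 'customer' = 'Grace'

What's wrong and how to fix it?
Bug: 'customer' in single quotes is a string literal, not the column; the comparison is literal-vs-literal and never true

Fix: Remove the quotes around the column name (or use double quotes for an identifier)

Corrected query:
SELECT id, product, customer FROM orders WHERE customer = 'Grace'

Result:
id | product | customer
---+---------+---------
3  | Webcam  | Grace   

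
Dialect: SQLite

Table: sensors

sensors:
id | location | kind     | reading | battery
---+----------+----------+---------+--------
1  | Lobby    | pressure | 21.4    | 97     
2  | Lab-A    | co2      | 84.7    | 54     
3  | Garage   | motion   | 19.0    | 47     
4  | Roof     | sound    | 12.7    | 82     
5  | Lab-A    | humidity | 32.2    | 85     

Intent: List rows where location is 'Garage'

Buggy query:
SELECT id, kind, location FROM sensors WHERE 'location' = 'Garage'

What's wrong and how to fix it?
Bug: 'location' in single quotes is a string literal, not the column; the comparison is literal-vs-literal and never true

Fix: Remove the quotes around the column name (or use double quotes for an identifier)

Corrected query:
SELECT id, kind, location FROM sensors WHERE location = 'Garage'

Result:
id | kind   | location
---+--------+---------
3  | motion | Garage  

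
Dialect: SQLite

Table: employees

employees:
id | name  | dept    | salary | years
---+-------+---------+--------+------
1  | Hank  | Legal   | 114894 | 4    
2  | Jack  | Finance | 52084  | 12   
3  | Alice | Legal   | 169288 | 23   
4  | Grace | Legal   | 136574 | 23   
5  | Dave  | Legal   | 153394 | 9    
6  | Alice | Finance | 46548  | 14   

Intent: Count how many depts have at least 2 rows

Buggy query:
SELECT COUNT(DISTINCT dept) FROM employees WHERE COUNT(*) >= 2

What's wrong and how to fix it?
Bug: COUNT(*) cannot appear in WHERE; the per-group count doesn't exist yet

Fix: Group first with HAVING COUNT(*) >= 2, then COUNT the resulting groups

Corrected query:
SELECT COUNT(*) FROM (SELECT dept FROM employees GROUP BY dept HAVING COUNT(*) >= 2)

Result:
COUNT(*)
--------
2       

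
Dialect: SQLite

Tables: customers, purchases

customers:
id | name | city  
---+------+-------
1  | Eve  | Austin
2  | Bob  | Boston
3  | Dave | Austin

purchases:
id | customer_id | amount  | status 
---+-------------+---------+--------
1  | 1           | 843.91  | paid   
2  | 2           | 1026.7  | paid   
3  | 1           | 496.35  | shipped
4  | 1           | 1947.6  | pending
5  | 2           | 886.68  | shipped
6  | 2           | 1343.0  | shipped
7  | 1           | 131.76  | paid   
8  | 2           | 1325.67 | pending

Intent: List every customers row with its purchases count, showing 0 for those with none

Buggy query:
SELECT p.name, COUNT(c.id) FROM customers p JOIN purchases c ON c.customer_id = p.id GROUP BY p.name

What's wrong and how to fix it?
Bug: INNER JOIN drops customers rows that have no matching purchases rows

Fix: Use LEFT JOIN so parents without children still appear (COUNT(c.id) gives 0)

Corrected query:
SELECT p.name, COUNT(c.id) FROM customers p LEFT JOIN purchases c ON c.customer_id = p.id GROUP BY p.name

Result:
name | COUNT(c.id)
-----+------------
Bob  | 4          
Dave | 0          
Eve  | 4          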